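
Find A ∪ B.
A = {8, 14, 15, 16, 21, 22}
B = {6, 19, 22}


A ∪ B = all elements in A or B (or both)
A = {8, 14, 15, 16, 21, 22}
B = {6, 19, 22}
A ∪ B = {6, 8, 14, 15, 16, 19, 21, 22}

A ∪ B = {6, 8, 14, 15, 16, 19, 21, 22}


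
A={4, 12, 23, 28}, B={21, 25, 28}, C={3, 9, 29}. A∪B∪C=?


A ∪ B = {4, 12, 21, 23, 25, 28}
(A ∪ B) ∪ C = {3, 4, 9, 12, 21, 23, 25, 28, 29}

A ∪ B ∪ C = {3, 4, 9, 12, 21, 23, 25, 28, 29}


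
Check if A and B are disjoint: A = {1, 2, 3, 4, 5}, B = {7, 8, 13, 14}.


Disjoint means A ∩ B = ∅.
A ∩ B = ∅
A ∩ B = ∅, so A and B are disjoint.

Yes, A and B are disjoint


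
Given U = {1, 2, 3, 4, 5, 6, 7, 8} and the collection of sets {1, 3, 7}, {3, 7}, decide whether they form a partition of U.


A partition requires: (1) non-empty parts, (2) pairwise disjoint, (3) union = U
Parts: {1, 3, 7}, {3, 7}
Union of parts: {1, 3, 7}
U = {1, 2, 3, 4, 5, 6, 7, 8}
All non-empty? True
Pairwise disjoint? False
Covers U? False

No, not a valid partition


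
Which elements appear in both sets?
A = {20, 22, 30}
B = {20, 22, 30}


A ∩ B = elements in both A and B
A = {20, 22, 30}
B = {20, 22, 30}
A ∩ B = {20, 22, 30}

A ∩ B = {20, 22, 30}


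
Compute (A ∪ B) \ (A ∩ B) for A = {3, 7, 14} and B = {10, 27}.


A △ B = (A \ B) ∪ (B \ A) = elements in exactly one of A or B
A \ B = {3, 7, 14}
B \ A = {10, 27}
A △ B = {3, 7, 10, 14, 27}

A △ B = {3, 7, 10, 14, 27}


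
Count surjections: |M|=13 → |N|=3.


n = |M| = 13, k = |N| = 3. Surjections via inclusion-exclusion:
S(n,k) = Σ(-1)^i × C(k,i) × (k-i)^n, i=0 to k
i=0: (-1)^0×C(3,0)×3^13 = 1594323
i=1: (-1)^1×C(3,1)×2^13 = -24576
i=2: (-1)^2×C(3,2)×1^13 = 3
i=3: (-1)^3×C(3,3)×0^13 = 0
Total = 1569750

Number of surjections = 1569750


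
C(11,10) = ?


C(n,k) = n! / (k!(n-k)!)
C(11,10) = 11! / (10!1!)
= 11

C(11,10) = 11


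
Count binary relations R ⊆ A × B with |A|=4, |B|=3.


A relation from A to B is any subset of A × B.
|A × B| = 4 × 3 = 12
# relations = 2^|A × B| = 2^12 = 4096

Number of relations = 4096


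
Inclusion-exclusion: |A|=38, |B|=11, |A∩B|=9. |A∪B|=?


|A ∪ B| = |A| + |B| - |A ∩ B|
= 38 + 11 - 9
= 40

|A ∪ B| = 40


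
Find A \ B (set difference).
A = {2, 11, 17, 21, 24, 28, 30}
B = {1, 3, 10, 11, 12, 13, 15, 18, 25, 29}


A \ B = elements in A but not in B
A = {2, 11, 17, 21, 24, 28, 30}
B = {1, 3, 10, 11, 12, 13, 15, 18, 25, 29}
Remove from A any elements in B
A \ B = {2, 17, 21, 24, 28, 30}

A \ B = {2, 17, 21, 24, 28, 30}


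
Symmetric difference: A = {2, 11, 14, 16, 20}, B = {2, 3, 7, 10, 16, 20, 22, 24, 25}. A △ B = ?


A △ B = (A \ B) ∪ (B \ A) = elements in exactly one of A or B
A \ B = {11, 14}
B \ A = {3, 7, 10, 22, 24, 25}
A △ B = {3, 7, 10, 11, 14, 22, 24, 25}

A △ B = {3, 7, 10, 11, 14, 22, 24, 25}


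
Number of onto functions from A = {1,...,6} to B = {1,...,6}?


n = |A| = 6, k = |B| = 6. Surjections via inclusion-exclusion:
S(n,k) = Σ(-1)^i × C(k,i) × (k-i)^n, i=0 to k
i=0: (-1)^0×C(6,0)×6^6 = 46656
i=1: (-1)^1×C(6,1)×5^6 = -93750
i=2: (-1)^2×C(6,2)×4^6 = 61440
i=3: (-1)^3×C(6,3)×3^6 = -14580
i=4: (-1)^4×C(6,4)×2^6 = 960
i=5: (-1)^5×C(6,5)×1^6 = -6
i=6: (-1)^6×C(6,6)×0^6 = 0
Total = 720

Number of surjections = 720


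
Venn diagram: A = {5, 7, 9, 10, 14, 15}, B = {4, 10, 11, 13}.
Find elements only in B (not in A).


A = {5, 7, 9, 10, 14, 15}
B = {4, 10, 11, 13}
Region: only in B (not in A)
Elements: {4, 11, 13}

Elements only in B (not in A): {4, 11, 13}


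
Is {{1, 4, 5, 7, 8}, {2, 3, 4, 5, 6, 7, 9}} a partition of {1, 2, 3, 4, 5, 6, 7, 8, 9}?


A partition requires: (1) non-empty parts, (2) pairwise disjoint, (3) union = U
Parts: {1, 4, 5, 7, 8}, {2, 3, 4, 5, 6, 7, 9}
Union of parts: {1, 2, 3, 4, 5, 6, 7, 8, 9}
U = {1, 2, 3, 4, 5, 6, 7, 8, 9}
All non-empty? True
Pairwise disjoint? False
Covers U? True

No, not a valid partition


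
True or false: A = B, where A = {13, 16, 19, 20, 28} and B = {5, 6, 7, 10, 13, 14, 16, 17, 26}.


Two sets are equal iff they have exactly the same elements.
A = {13, 16, 19, 20, 28}
B = {5, 6, 7, 10, 13, 14, 16, 17, 26}
Differences: {5, 6, 7, 10, 14, 17, 19, 20, 26, 28}
A ≠ B

No, A ≠ B


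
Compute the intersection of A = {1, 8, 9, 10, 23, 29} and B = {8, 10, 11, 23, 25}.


A ∩ B = elements in both A and B
A = {1, 8, 9, 10, 23, 29}
B = {8, 10, 11, 23, 25}
A ∩ B = {8, 10, 23}

A ∩ B = {8, 10, 23}


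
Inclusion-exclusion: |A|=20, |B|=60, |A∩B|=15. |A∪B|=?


|A ∪ B| = |A| + |B| - |A ∩ B|
= 20 + 60 - 15
= 65

|A ∪ B| = 65


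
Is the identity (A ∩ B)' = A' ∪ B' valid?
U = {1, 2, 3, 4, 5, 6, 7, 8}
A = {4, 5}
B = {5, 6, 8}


LHS: A ∩ B = {5}
(A ∩ B)' = U \ (A ∩ B) = {1, 2, 3, 4, 6, 7, 8}
A' = {1, 2, 3, 6, 7, 8}, B' = {1, 2, 3, 4, 7}
Claimed RHS: A' ∪ B' = {1, 2, 3, 4, 6, 7, 8}
Identity is VALID: LHS = RHS = {1, 2, 3, 4, 6, 7, 8} ✓

Identity is valid. (A ∩ B)' = A' ∪ B' = {1, 2, 3, 4, 6, 7, 8}


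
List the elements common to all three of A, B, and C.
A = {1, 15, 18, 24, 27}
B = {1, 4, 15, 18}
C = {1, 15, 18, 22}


A ∩ B = {1, 15, 18}
(A ∩ B) ∩ C = {1, 15, 18}

A ∩ B ∩ C = {1, 15, 18}


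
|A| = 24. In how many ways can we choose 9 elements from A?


C(n,k) = n! / (k!(n-k)!)
C(24,9) = 24! / (9!15!)
= 1307504

C(24,9) = 1307504


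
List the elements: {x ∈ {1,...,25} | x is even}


Checking each candidate:
Condition: even numbers in {1,...,25}
Result = {2, 4, 6, 8, 10, 12, 14, 16, 18, 20, 22, 24}

{2, 4, 6, 8, 10, 12, 14, 16, 18, 20, 22, 24}


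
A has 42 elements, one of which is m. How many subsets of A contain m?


Subsets of A containing m correspond to subsets of A \ {m}, which has 41 elements.
Count = 2^(n-1) = 2^41
= 2199023255552

Number of subsets containing m = 2199023255552


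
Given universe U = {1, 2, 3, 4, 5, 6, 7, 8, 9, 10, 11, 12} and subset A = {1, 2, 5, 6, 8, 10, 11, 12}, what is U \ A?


Aᶜ = U \ A = elements in U but not in A
U = {1, 2, 3, 4, 5, 6, 7, 8, 9, 10, 11, 12}
A = {1, 2, 5, 6, 8, 10, 11, 12}
Aᶜ = {3, 4, 7, 9}

Aᶜ = {3, 4, 7, 9}


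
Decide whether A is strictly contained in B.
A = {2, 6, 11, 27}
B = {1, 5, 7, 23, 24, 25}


A ⊂ B requires: A ⊆ B AND A ≠ B.
A ⊆ B? No
A ⊄ B, so A is not a proper subset.

No, A is not a proper subset of B


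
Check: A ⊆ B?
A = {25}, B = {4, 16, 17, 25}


A ⊆ B means every element of A is in B.
All elements of A are in B.
So A ⊆ B.

Yes, A ⊆ B


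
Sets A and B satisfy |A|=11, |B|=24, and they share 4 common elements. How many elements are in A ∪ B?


|A ∪ B| = |A| + |B| - |A ∩ B|
= 11 + 24 - 4
= 31

|A ∪ B| = 31


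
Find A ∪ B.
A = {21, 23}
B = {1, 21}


A ∪ B = all elements in A or B (or both)
A = {21, 23}
B = {1, 21}
A ∪ B = {1, 21, 23}

A ∪ B = {1, 21, 23}


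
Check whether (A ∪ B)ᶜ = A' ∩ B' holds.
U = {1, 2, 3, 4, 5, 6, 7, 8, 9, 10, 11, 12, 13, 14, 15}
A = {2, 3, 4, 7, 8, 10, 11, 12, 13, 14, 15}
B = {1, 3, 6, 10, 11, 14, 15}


LHS: A ∪ B = {1, 2, 3, 4, 6, 7, 8, 10, 11, 12, 13, 14, 15}
(A ∪ B)' = U \ (A ∪ B) = {5, 9}
A' = {1, 5, 6, 9}, B' = {2, 4, 5, 7, 8, 9, 12, 13}
Claimed RHS: A' ∩ B' = {5, 9}
Identity is VALID: LHS = RHS = {5, 9} ✓

Identity is valid. (A ∪ B)' = A' ∩ B' = {5, 9}


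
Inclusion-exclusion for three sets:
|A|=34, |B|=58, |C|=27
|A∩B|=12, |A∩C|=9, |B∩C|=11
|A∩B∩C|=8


|A∪B∪C| = |A|+|B|+|C| - |A∩B|-|A∩C|-|B∩C| + |A∩B∩C|
= 34+58+27 - 12-9-11 + 8
= 119 - 32 + 8
= 95

|A ∪ B ∪ C| = 95


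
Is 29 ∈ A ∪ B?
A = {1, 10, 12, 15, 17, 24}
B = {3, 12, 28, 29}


A = {1, 10, 12, 15, 17, 24}, B = {3, 12, 28, 29}
A ∪ B = all elements in A or B
A ∪ B = {1, 3, 10, 12, 15, 17, 24, 28, 29}
Checking if 29 ∈ A ∪ B
29 is in A ∪ B → True

29 ∈ A ∪ B


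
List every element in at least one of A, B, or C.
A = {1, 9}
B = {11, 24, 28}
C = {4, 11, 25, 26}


A ∪ B = {1, 9, 11, 24, 28}
(A ∪ B) ∪ C = {1, 4, 9, 11, 24, 25, 26, 28}

A ∪ B ∪ C = {1, 4, 9, 11, 24, 25, 26, 28}


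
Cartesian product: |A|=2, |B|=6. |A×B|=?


|A × B| = |A| × |B|
= 2 × 6
= 12

|A × B| = 12


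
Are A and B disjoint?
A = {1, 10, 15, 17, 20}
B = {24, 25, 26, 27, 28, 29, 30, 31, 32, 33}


Disjoint means A ∩ B = ∅.
A ∩ B = ∅
A ∩ B = ∅, so A and B are disjoint.

Yes, A and B are disjoint


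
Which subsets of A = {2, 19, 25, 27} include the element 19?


A subset of A contains 19 iff the remaining 3 elements form any subset of A \ {19}.
Count: 2^(n-1) = 2^3 = 8
Subsets containing 19: {19}, {2, 19}, {19, 25}, {19, 27}, {2, 19, 25}, {2, 19, 27}, {19, 25, 27}, {2, 19, 25, 27}

Subsets containing 19 (8 total): {19}, {2, 19}, {19, 25}, {19, 27}, {2, 19, 25}, {2, 19, 27}, {19, 25, 27}, {2, 19, 25, 27}


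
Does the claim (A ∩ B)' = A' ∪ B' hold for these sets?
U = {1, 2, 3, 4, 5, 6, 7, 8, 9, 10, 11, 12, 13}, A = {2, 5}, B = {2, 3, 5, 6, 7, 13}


LHS: A ∩ B = {2, 5}
(A ∩ B)' = U \ (A ∩ B) = {1, 3, 4, 6, 7, 8, 9, 10, 11, 12, 13}
A' = {1, 3, 4, 6, 7, 8, 9, 10, 11, 12, 13}, B' = {1, 4, 8, 9, 10, 11, 12}
Claimed RHS: A' ∪ B' = {1, 3, 4, 6, 7, 8, 9, 10, 11, 12, 13}
Identity is VALID: LHS = RHS = {1, 3, 4, 6, 7, 8, 9, 10, 11, 12, 13} ✓

Identity is valid. (A ∩ B)' = A' ∪ B' = {1, 3, 4, 6, 7, 8, 9, 10, 11, 12, 13}


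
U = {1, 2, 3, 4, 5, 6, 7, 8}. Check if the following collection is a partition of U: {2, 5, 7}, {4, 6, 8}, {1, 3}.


A partition requires: (1) non-empty parts, (2) pairwise disjoint, (3) union = U
Parts: {2, 5, 7}, {4, 6, 8}, {1, 3}
Union of parts: {1, 2, 3, 4, 5, 6, 7, 8}
U = {1, 2, 3, 4, 5, 6, 7, 8}
All non-empty? True
Pairwise disjoint? True
Covers U? True

Yes, valid partition


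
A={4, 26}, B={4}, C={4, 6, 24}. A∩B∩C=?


A ∩ B = {4}
(A ∩ B) ∩ C = {4}

A ∩ B ∩ C = {4}


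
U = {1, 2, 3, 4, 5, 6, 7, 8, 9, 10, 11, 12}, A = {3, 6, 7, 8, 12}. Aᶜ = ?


Aᶜ = U \ A = elements in U but not in A
U = {1, 2, 3, 4, 5, 6, 7, 8, 9, 10, 11, 12}
A = {3, 6, 7, 8, 12}
Aᶜ = {1, 2, 4, 5, 9, 10, 11}

Aᶜ = {1, 2, 4, 5, 9, 10, 11}


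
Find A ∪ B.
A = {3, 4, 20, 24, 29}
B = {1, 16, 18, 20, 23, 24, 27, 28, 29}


A ∪ B = all elements in A or B (or both)
A = {3, 4, 20, 24, 29}
B = {1, 16, 18, 20, 23, 24, 27, 28, 29}
A ∪ B = {1, 3, 4, 16, 18, 20, 23, 24, 27, 28, 29}

A ∪ B = {1, 3, 4, 16, 18, 20, 23, 24, 27, 28, 29}


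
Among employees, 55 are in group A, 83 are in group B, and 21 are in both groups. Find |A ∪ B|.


|A ∪ B| = |A| + |B| - |A ∩ B|
= 55 + 83 - 21
= 117

|A ∪ B| = 117


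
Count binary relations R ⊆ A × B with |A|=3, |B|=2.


A relation from A to B is any subset of A × B.
|A × B| = 3 × 2 = 6
# relations = 2^|A × B| = 2^6 = 64

Number of relations = 64


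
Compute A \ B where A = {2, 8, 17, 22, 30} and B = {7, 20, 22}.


A \ B = elements in A but not in B
A = {2, 8, 17, 22, 30}
B = {7, 20, 22}
Remove from A any elements in B
A \ B = {2, 8, 17, 30}

A \ B = {2, 8, 17, 30}


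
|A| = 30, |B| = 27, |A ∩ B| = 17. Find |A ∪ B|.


|A ∪ B| = |A| + |B| - |A ∩ B|
= 30 + 27 - 17
= 40

|A ∪ B| = 40


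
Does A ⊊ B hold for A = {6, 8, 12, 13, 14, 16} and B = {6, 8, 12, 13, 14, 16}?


A ⊂ B requires: A ⊆ B AND A ≠ B.
A ⊆ B? Yes
A = B? Yes
A = B, so A is not a PROPER subset.

No, A is not a proper subset of B


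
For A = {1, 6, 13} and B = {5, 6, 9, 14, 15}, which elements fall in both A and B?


A = {1, 6, 13}
B = {5, 6, 9, 14, 15}
Region: in both A and B
Elements: {6}

Elements in both A and B: {6}


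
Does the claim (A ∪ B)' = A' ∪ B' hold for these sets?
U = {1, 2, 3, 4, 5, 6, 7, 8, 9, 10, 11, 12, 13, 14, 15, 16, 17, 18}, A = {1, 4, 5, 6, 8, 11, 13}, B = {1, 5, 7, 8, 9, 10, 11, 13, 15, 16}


LHS: A ∪ B = {1, 4, 5, 6, 7, 8, 9, 10, 11, 13, 15, 16}
(A ∪ B)' = U \ (A ∪ B) = {2, 3, 12, 14, 17, 18}
A' = {2, 3, 7, 9, 10, 12, 14, 15, 16, 17, 18}, B' = {2, 3, 4, 6, 12, 14, 17, 18}
Claimed RHS: A' ∪ B' = {2, 3, 4, 6, 7, 9, 10, 12, 14, 15, 16, 17, 18}
Identity is INVALID: LHS = {2, 3, 12, 14, 17, 18} but the RHS claimed here equals {2, 3, 4, 6, 7, 9, 10, 12, 14, 15, 16, 17, 18}. The correct form is (A ∪ B)' = A' ∩ B'.

Identity is invalid: (A ∪ B)' = {2, 3, 12, 14, 17, 18} but A' ∪ B' = {2, 3, 4, 6, 7, 9, 10, 12, 14, 15, 16, 17, 18}. The correct De Morgan law is (A ∪ B)' = A' ∩ B'.


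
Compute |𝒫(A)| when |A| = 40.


Number of subsets = 2^n
= 2^40
= 1099511627776

|P(A)| = 1099511627776


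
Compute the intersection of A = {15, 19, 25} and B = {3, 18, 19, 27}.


A ∩ B = elements in both A and B
A = {15, 19, 25}
B = {3, 18, 19, 27}
A ∩ B = {19}

A ∩ B = {19}


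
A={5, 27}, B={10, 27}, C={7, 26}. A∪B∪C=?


A ∪ B = {5, 10, 27}
(A ∪ B) ∪ C = {5, 7, 10, 26, 27}

A ∪ B ∪ C = {5, 7, 10, 26, 27}


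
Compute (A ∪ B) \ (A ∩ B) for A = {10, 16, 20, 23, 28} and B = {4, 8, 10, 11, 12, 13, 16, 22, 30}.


A △ B = (A \ B) ∪ (B \ A) = elements in exactly one of A or B
A \ B = {20, 23, 28}
B \ A = {4, 8, 11, 12, 13, 22, 30}
A △ B = {4, 8, 11, 12, 13, 20, 22, 23, 28, 30}

A △ B = {4, 8, 11, 12, 13, 20, 22, 23, 28, 30}


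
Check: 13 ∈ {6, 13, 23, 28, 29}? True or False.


A = {6, 13, 23, 28, 29}
Checking if 13 is in A
13 is in A → True

13 ∈ A


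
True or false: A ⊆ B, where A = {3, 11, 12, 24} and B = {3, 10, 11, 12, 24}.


A ⊆ B means every element of A is in B.
All elements of A are in B.
So A ⊆ B.

Yes, A ⊆ B


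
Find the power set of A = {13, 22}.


|A| = 2, so |P(A)| = 2^2 = 4
Enumerate subsets by cardinality (0 to 2):
∅, {13}, {22}, {13, 22}

P(A) has 4 subsets: ∅, {13}, {22}, {13, 22}


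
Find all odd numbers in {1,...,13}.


Checking each candidate:
Condition: odd numbers in {1,...,13}
Result = {1, 3, 5, 7, 9, 11, 13}

{1, 3, 5, 7, 9, 11, 13}


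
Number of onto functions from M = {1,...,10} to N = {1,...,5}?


n = |M| = 10, k = |N| = 5. Surjections via inclusion-exclusion:
S(n,k) = Σ(-1)^i × C(k,i) × (k-i)^n, i=0 to k
i=0: (-1)^0×C(5,0)×5^10 = 9765625
i=1: (-1)^1×C(5,1)×4^10 = -5242880
i=2: (-1)^2×C(5,2)×3^10 = 590490
i=3: (-1)^3×C(5,3)×2^10 = -10240
i=4: (-1)^4×C(5,4)×1^10 = 5
i=5: (-1)^5×C(5,5)×0^10 = 0
Total = 5103000

Number of surjections = 5103000


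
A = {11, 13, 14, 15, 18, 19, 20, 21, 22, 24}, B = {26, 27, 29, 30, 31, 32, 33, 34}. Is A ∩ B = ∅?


Disjoint means A ∩ B = ∅.
A ∩ B = ∅
A ∩ B = ∅, so A and B are disjoint.

Yes, A and B are disjoint


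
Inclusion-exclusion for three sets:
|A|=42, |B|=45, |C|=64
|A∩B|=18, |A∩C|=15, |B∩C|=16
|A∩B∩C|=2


|A∪B∪C| = |A|+|B|+|C| - |A∩B|-|A∩C|-|B∩C| + |A∩B∩C|
= 42+45+64 - 18-15-16 + 2
= 151 - 49 + 2
= 104

|A ∪ B ∪ C| = 104


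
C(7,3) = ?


C(n,k) = n! / (k!(n-k)!)
C(7,3) = 7! / (3!4!)
= 35

C(7,3) = 35


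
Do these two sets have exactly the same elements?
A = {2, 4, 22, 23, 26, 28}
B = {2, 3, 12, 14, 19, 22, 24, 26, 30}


Two sets are equal iff they have exactly the same elements.
A = {2, 4, 22, 23, 26, 28}
B = {2, 3, 12, 14, 19, 22, 24, 26, 30}
Differences: {3, 4, 12, 14, 19, 23, 24, 28, 30}
A ≠ B

No, A ≠ B


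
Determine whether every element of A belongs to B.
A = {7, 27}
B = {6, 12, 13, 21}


A ⊆ B means every element of A is in B.
Elements in A not in B: {7, 27}
So A ⊄ B.

No, A ⊄ B


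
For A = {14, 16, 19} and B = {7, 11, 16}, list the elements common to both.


A ∩ B = elements in both A and B
A = {14, 16, 19}
B = {7, 11, 16}
A ∩ B = {16}

A ∩ B = {16}


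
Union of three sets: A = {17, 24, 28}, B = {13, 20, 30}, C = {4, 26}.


A ∪ B = {13, 17, 20, 24, 28, 30}
(A ∪ B) ∪ C = {4, 13, 17, 20, 24, 26, 28, 30}

A ∪ B ∪ C = {4, 13, 17, 20, 24, 26, 28, 30}


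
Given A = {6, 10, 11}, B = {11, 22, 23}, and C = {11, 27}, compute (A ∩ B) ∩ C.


A ∩ B = {11}
(A ∩ B) ∩ C = {11}

A ∩ B ∩ C = {11}


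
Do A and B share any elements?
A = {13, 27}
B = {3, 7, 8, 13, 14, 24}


Disjoint means A ∩ B = ∅.
A ∩ B = {13}
A ∩ B ≠ ∅, so A and B are NOT disjoint.

Yes — A and B share the element(s) of A ∩ B = {13}, so they are not disjoint


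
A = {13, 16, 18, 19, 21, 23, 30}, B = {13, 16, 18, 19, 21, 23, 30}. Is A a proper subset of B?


A ⊂ B requires: A ⊆ B AND A ≠ B.
A ⊆ B? Yes
A = B? Yes
A = B, so A is not a PROPER subset.

No, A is not a proper subset of B


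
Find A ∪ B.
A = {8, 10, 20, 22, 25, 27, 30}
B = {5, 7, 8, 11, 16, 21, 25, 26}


A ∪ B = all elements in A or B (or both)
A = {8, 10, 20, 22, 25, 27, 30}
B = {5, 7, 8, 11, 16, 21, 25, 26}
A ∪ B = {5, 7, 8, 10, 11, 16, 20, 21, 22, 25, 26, 27, 30}

A ∪ B = {5, 7, 8, 10, 11, 16, 20, 21, 22, 25, 26, 27, 30}


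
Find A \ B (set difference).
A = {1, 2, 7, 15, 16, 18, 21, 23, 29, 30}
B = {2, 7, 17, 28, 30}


A \ B = elements in A but not in B
A = {1, 2, 7, 15, 16, 18, 21, 23, 29, 30}
B = {2, 7, 17, 28, 30}
Remove from A any elements in B
A \ B = {1, 15, 16, 18, 21, 23, 29}

A \ B = {1, 15, 16, 18, 21, 23, 29}


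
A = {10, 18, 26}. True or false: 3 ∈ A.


A = {10, 18, 26}
Checking if 3 is in A
3 is not in A → False

3 ∉ A


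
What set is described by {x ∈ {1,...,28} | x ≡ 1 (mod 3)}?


Checking each candidate:
Condition: x in {1,...,28} with x ≡ 1 (mod 3)
Result = {1, 4, 7, 10, 13, 16, 19, 22, 25, 28}

{1, 4, 7, 10, 13, 16, 19, 22, 25, 28}


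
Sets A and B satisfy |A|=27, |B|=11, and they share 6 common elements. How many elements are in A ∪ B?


|A ∪ B| = |A| + |B| - |A ∩ B|
= 27 + 11 - 6
= 32

|A ∪ B| = 32


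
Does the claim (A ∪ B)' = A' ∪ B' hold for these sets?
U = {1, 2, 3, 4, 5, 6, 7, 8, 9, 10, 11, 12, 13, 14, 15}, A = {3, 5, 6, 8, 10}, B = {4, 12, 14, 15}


LHS: A ∪ B = {3, 4, 5, 6, 8, 10, 12, 14, 15}
(A ∪ B)' = U \ (A ∪ B) = {1, 2, 7, 9, 11, 13}
A' = {1, 2, 4, 7, 9, 11, 12, 13, 14, 15}, B' = {1, 2, 3, 5, 6, 7, 8, 9, 10, 11, 13}
Claimed RHS: A' ∪ B' = {1, 2, 3, 4, 5, 6, 7, 8, 9, 10, 11, 12, 13, 14, 15}
Identity is INVALID: LHS = {1, 2, 7, 9, 11, 13} but the RHS claimed here equals {1, 2, 3, 4, 5, 6, 7, 8, 9, 10, 11, 12, 13, 14, 15}. The correct form is (A ∪ B)' = A' ∩ B'.

Identity is invalid: (A ∪ B)' = {1, 2, 7, 9, 11, 13} but A' ∪ B' = {1, 2, 3, 4, 5, 6, 7, 8, 9, 10, 11, 12, 13, 14, 15}. The correct De Morgan law is (A ∪ B)' = A' ∩ B'.


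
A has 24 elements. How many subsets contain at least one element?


Total subsets = 2^n = 2^24 = 16777216
Non-empty subsets exclude the empty set: 2^n - 1
= 16777216 - 1
= 16777215

Number of non-empty subsets = 16777215


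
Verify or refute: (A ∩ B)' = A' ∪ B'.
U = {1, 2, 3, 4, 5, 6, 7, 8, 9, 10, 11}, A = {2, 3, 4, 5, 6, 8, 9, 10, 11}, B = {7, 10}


LHS: A ∩ B = {10}
(A ∩ B)' = U \ (A ∩ B) = {1, 2, 3, 4, 5, 6, 7, 8, 9, 11}
A' = {1, 7}, B' = {1, 2, 3, 4, 5, 6, 8, 9, 11}
Claimed RHS: A' ∪ B' = {1, 2, 3, 4, 5, 6, 7, 8, 9, 11}
Identity is VALID: LHS = RHS = {1, 2, 3, 4, 5, 6, 7, 8, 9, 11} ✓

Identity is valid. (A ∩ B)' = A' ∪ B' = {1, 2, 3, 4, 5, 6, 7, 8, 9, 11}


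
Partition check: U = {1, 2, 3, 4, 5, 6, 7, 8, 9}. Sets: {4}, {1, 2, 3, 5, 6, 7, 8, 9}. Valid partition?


A partition requires: (1) non-empty parts, (2) pairwise disjoint, (3) union = U
Parts: {4}, {1, 2, 3, 5, 6, 7, 8, 9}
Union of parts: {1, 2, 3, 4, 5, 6, 7, 8, 9}
U = {1, 2, 3, 4, 5, 6, 7, 8, 9}
All non-empty? True
Pairwise disjoint? True
Covers U? True

Yes, valid partition


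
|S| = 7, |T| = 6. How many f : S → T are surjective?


n = |S| = 7, k = |T| = 6. Surjections via inclusion-exclusion:
S(n,k) = Σ(-1)^i × C(k,i) × (k-i)^n, i=0 to k
i=0: (-1)^0×C(6,0)×6^7 = 279936
i=1: (-1)^1×C(6,1)×5^7 = -468750
i=2: (-1)^2×C(6,2)×4^7 = 245760
i=3: (-1)^3×C(6,3)×3^7 = -43740
i=4: (-1)^4×C(6,4)×2^7 = 1920
i=5: (-1)^5×C(6,5)×1^7 = -6
i=6: (-1)^6×C(6,6)×0^7 = 0
Total = 15120

Number of surjections = 15120


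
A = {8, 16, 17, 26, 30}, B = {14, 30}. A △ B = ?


A △ B = (A \ B) ∪ (B \ A) = elements in exactly one of A or B
A \ B = {8, 16, 17, 26}
B \ A = {14}
A △ B = {8, 14, 16, 17, 26}

A △ B = {8, 14, 16, 17, 26}


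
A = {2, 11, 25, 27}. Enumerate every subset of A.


|A| = 4, so |P(A)| = 2^4 = 16
Enumerate subsets by cardinality (0 to 4):
∅, {2}, {11}, {25}, {27}, {2, 11}, {2, 25}, {2, 27}, {11, 25}, {11, 27}, {25, 27}, {2, 11, 25}, {2, 11, 27}, {2, 25, 27}, {11, 25, 27}, {2, 11, 25, 27}

P(A) has 16 subsets: ∅, {2}, {11}, {25}, {27}, {2, 11}, {2, 25}, {2, 27}, {11, 25}, {11, 27}, {25, 27}, {2, 11, 25}, {2, 11, 27}, {2, 25, 27}, {11, 25, 27}, {2, 11, 25, 27}


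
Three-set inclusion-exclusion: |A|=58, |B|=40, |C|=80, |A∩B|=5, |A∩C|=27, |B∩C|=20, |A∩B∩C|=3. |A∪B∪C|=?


|A∪B∪C| = |A|+|B|+|C| - |A∩B|-|A∩C|-|B∩C| + |A∩B∩C|
= 58+40+80 - 5-27-20 + 3
= 178 - 52 + 3
= 129

|A ∪ B ∪ C| = 129


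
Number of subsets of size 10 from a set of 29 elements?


C(n,k) = n! / (k!(n-k)!)
C(29,10) = 29! / (10!19!)
= 20030010

C(29,10) = 20030010


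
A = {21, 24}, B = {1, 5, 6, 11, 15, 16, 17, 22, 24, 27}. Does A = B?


Two sets are equal iff they have exactly the same elements.
A = {21, 24}
B = {1, 5, 6, 11, 15, 16, 17, 22, 24, 27}
Differences: {1, 5, 6, 11, 15, 16, 17, 21, 22, 27}
A ≠ B

No, A ≠ B


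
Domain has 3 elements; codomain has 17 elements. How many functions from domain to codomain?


Each of |A| = 3 inputs maps to any of |B| = 17 outputs.
# functions = |B|^|A| = 17^3
= 4913

Number of functions = 4913


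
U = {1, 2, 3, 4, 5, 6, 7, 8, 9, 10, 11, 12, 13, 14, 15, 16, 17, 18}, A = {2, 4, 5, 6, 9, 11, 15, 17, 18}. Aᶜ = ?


Aᶜ = U \ A = elements in U but not in A
U = {1, 2, 3, 4, 5, 6, 7, 8, 9, 10, 11, 12, 13, 14, 15, 16, 17, 18}
A = {2, 4, 5, 6, 9, 11, 15, 17, 18}
Aᶜ = {1, 3, 7, 8, 10, 12, 13, 14, 16}

Aᶜ = {1, 3, 7, 8, 10, 12, 13, 14, 16}


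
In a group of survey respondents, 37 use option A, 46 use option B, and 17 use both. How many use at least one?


|A ∪ B| = |A| + |B| - |A ∩ B|
= 37 + 46 - 17
= 66

|A ∪ B| = 66


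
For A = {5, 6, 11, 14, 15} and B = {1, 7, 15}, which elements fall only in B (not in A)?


A = {5, 6, 11, 14, 15}
B = {1, 7, 15}
Region: only in B (not in A)
Elements: {1, 7}

Elements only in B (not in A): {1, 7}


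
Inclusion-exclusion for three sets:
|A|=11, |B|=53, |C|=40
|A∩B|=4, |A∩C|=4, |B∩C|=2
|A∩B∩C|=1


|A∪B∪C| = |A|+|B|+|C| - |A∩B|-|A∩C|-|B∩C| + |A∩B∩C|
= 11+53+40 - 4-4-2 + 1
= 104 - 10 + 1
= 95

|A ∪ B ∪ C| = 95


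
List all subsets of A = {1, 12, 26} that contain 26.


A subset of A contains 26 iff the remaining 2 elements form any subset of A \ {26}.
Count: 2^(n-1) = 2^2 = 4
Subsets containing 26: {26}, {1, 26}, {12, 26}, {1, 12, 26}

Subsets containing 26 (4 total): {26}, {1, 26}, {12, 26}, {1, 12, 26}


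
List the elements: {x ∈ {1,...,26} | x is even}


Checking each candidate:
Condition: even numbers in {1,...,26}
Result = {2, 4, 6, 8, 10, 12, 14, 16, 18, 20, 22, 24, 26}

{2, 4, 6, 8, 10, 12, 14, 16, 18, 20, 22, 24, 26}


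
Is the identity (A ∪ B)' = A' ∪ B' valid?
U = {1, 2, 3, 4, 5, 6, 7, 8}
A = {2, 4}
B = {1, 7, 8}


LHS: A ∪ B = {1, 2, 4, 7, 8}
(A ∪ B)' = U \ (A ∪ B) = {3, 5, 6}
A' = {1, 3, 5, 6, 7, 8}, B' = {2, 3, 4, 5, 6}
Claimed RHS: A' ∪ B' = {1, 2, 3, 4, 5, 6, 7, 8}
Identity is INVALID: LHS = {3, 5, 6} but the RHS claimed here equals {1, 2, 3, 4, 5, 6, 7, 8}. The correct form is (A ∪ B)' = A' ∩ B'.

Identity is invalid: (A ∪ B)' = {3, 5, 6} but A' ∪ B' = {1, 2, 3, 4, 5, 6, 7, 8}. The correct De Morgan law is (A ∪ B)' = A' ∩ B'.


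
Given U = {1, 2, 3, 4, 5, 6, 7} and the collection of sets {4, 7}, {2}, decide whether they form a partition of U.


A partition requires: (1) non-empty parts, (2) pairwise disjoint, (3) union = U
Parts: {4, 7}, {2}
Union of parts: {2, 4, 7}
U = {1, 2, 3, 4, 5, 6, 7}
All non-empty? True
Pairwise disjoint? True
Covers U? False

No, not a valid partition


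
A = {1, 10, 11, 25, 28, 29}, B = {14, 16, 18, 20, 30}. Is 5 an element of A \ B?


A = {1, 10, 11, 25, 28, 29}, B = {14, 16, 18, 20, 30}
A \ B = elements in A but not in B
A \ B = {1, 10, 11, 25, 28, 29}
Checking if 5 ∈ A \ B
5 is not in A \ B → False

5 ∉ A \ B


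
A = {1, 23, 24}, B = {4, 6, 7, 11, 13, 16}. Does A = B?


Two sets are equal iff they have exactly the same elements.
A = {1, 23, 24}
B = {4, 6, 7, 11, 13, 16}
Differences: {1, 4, 6, 7, 11, 13, 16, 23, 24}
A ≠ B

No, A ≠ B


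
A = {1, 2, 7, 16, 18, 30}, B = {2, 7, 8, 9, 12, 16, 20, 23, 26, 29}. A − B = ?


A \ B = elements in A but not in B
A = {1, 2, 7, 16, 18, 30}
B = {2, 7, 8, 9, 12, 16, 20, 23, 26, 29}
Remove from A any elements in B
A \ B = {1, 18, 30}

A \ B = {1, 18, 30}


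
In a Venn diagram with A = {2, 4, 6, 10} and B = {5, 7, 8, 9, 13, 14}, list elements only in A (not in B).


A = {2, 4, 6, 10}
B = {5, 7, 8, 9, 13, 14}
Region: only in A (not in B)
Elements: {2, 4, 6, 10}

Elements only in A (not in B): {2, 4, 6, 10}


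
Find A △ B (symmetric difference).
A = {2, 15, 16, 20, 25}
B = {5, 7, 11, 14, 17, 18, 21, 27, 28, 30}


A △ B = (A \ B) ∪ (B \ A) = elements in exactly one of A or B
A \ B = {2, 15, 16, 20, 25}
B \ A = {5, 7, 11, 14, 17, 18, 21, 27, 28, 30}
A △ B = {2, 5, 7, 11, 14, 15, 16, 17, 18, 20, 21, 25, 27, 28, 30}

A △ B = {2, 5, 7, 11, 14, 15, 16, 17, 18, 20, 21, 25, 27, 28, 30}


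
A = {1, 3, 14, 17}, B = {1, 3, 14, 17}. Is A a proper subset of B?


A ⊂ B requires: A ⊆ B AND A ≠ B.
A ⊆ B? Yes
A = B? Yes
A = B, so A is not a PROPER subset.

No, A is not a proper subset of B


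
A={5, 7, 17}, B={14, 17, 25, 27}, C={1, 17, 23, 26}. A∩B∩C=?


A ∩ B = {17}
(A ∩ B) ∩ C = {17}

A ∩ B ∩ C = {17}


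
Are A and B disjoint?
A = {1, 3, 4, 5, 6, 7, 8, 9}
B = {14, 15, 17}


Disjoint means A ∩ B = ∅.
A ∩ B = ∅
A ∩ B = ∅, so A and B are disjoint.

Yes, A and B are disjoint


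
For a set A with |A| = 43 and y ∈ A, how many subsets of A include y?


Subsets of A containing y correspond to subsets of A \ {y}, which has 42 elements.
Count = 2^(n-1) = 2^42
= 4398046511104

Number of subsets containing y = 4398046511104


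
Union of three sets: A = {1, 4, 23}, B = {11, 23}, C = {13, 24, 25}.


A ∪ B = {1, 4, 11, 23}
(A ∪ B) ∪ C = {1, 4, 11, 13, 23, 24, 25}

A ∪ B ∪ C = {1, 4, 11, 13, 23, 24, 25}


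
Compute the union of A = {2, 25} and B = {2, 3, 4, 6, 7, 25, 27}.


A ∪ B = all elements in A or B (or both)
A = {2, 25}
B = {2, 3, 4, 6, 7, 25, 27}
A ∪ B = {2, 3, 4, 6, 7, 25, 27}

A ∪ B = {2, 3, 4, 6, 7, 25, 27}


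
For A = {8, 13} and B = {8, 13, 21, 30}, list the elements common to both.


A ∩ B = elements in both A and B
A = {8, 13}
B = {8, 13, 21, 30}
A ∩ B = {8, 13}

A ∩ B = {8, 13}


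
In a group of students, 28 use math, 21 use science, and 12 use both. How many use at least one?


|A ∪ B| = |A| + |B| - |A ∩ B|
= 28 + 21 - 12
= 37

|A ∪ B| = 37


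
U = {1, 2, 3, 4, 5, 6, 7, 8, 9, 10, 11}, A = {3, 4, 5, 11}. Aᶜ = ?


Aᶜ = U \ A = elements in U but not in A
U = {1, 2, 3, 4, 5, 6, 7, 8, 9, 10, 11}
A = {3, 4, 5, 11}
Aᶜ = {1, 2, 6, 7, 8, 9, 10}

Aᶜ = {1, 2, 6, 7, 8, 9, 10}


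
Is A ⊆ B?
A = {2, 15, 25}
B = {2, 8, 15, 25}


A ⊆ B means every element of A is in B.
All elements of A are in B.
So A ⊆ B.

Yes, A ⊆ B


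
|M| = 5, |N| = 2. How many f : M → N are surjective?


n = |M| = 5, k = |N| = 2. Surjections via inclusion-exclusion:
S(n,k) = Σ(-1)^i × C(k,i) × (k-i)^n, i=0 to k
i=0: (-1)^0×C(2,0)×2^5 = 32
i=1: (-1)^1×C(2,1)×1^5 = -2
i=2: (-1)^2×C(2,2)×0^5 = 0
Total = 30

Number of surjections = 30


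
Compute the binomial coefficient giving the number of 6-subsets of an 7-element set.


C(n,k) = n! / (k!(n-k)!)
C(7,6) = 7! / (6!1!)
= 7

C(7,6) = 7


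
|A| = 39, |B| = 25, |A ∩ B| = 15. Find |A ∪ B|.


|A ∪ B| = |A| + |B| - |A ∩ B|
= 39 + 25 - 15
= 49

|A ∪ B| = 49


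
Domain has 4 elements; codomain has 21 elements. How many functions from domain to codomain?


Each of |A| = 4 inputs maps to any of |B| = 21 outputs.
# functions = |B|^|A| = 21^4
= 194481

Number of functions = 194481


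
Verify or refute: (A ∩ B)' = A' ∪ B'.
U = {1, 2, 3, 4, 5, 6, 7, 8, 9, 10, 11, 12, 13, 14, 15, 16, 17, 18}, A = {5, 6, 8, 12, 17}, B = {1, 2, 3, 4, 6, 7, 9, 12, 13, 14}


LHS: A ∩ B = {6, 12}
(A ∩ B)' = U \ (A ∩ B) = {1, 2, 3, 4, 5, 7, 8, 9, 10, 11, 13, 14, 15, 16, 17, 18}
A' = {1, 2, 3, 4, 7, 9, 10, 11, 13, 14, 15, 16, 18}, B' = {5, 8, 10, 11, 15, 16, 17, 18}
Claimed RHS: A' ∪ B' = {1, 2, 3, 4, 5, 7, 8, 9, 10, 11, 13, 14, 15, 16, 17, 18}
Identity is VALID: LHS = RHS = {1, 2, 3, 4, 5, 7, 8, 9, 10, 11, 13, 14, 15, 16, 17, 18} ✓

Identity is valid. (A ∩ B)' = A' ∪ B' = {1, 2, 3, 4, 5, 7, 8, 9, 10, 11, 13, 14, 15, 16, 17, 18}


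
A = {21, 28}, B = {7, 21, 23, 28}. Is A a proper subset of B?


A ⊂ B requires: A ⊆ B AND A ≠ B.
A ⊆ B? Yes
A = B? No
A ⊂ B: Yes (A is a proper subset of B)

Yes, A ⊂ B


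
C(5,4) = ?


C(n,k) = n! / (k!(n-k)!)
C(5,4) = 5! / (4!1!)
= 5

C(5,4) = 5


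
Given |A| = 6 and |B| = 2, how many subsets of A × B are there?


A relation from A to B is any subset of A × B.
|A × B| = 6 × 2 = 12
# relations = 2^|A × B| = 2^12 = 4096

Number of relations = 4096


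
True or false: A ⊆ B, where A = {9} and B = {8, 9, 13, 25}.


A ⊆ B means every element of A is in B.
All elements of A are in B.
So A ⊆ B.

Yes, A ⊆ B


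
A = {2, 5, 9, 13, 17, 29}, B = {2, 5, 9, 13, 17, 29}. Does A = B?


Two sets are equal iff they have exactly the same elements.
A = {2, 5, 9, 13, 17, 29}
B = {2, 5, 9, 13, 17, 29}
Same elements → A = B

Yes, A = B


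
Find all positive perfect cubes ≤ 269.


Checking each candidate:
Condition: positive perfect cubes ≤ 269
Result = {1, 8, 27, 64, 125, 216}

{1, 8, 27, 64, 125, 216}


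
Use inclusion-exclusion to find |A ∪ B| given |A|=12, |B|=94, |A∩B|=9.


|A ∪ B| = |A| + |B| - |A ∩ B|
= 12 + 94 - 9
= 97

|A ∪ B| = 97


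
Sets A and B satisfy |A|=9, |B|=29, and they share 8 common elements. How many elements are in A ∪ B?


|A ∪ B| = |A| + |B| - |A ∩ B|
= 9 + 29 - 8
= 30

|A ∪ B| = 30


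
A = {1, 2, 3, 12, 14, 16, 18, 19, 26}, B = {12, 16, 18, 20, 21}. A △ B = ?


A △ B = (A \ B) ∪ (B \ A) = elements in exactly one of A or B
A \ B = {1, 2, 3, 14, 19, 26}
B \ A = {20, 21}
A △ B = {1, 2, 3, 14, 19, 20, 21, 26}

A △ B = {1, 2, 3, 14, 19, 20, 21, 26}


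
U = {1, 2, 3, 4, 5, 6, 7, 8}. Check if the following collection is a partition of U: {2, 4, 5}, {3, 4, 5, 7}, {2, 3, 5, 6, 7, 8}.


A partition requires: (1) non-empty parts, (2) pairwise disjoint, (3) union = U
Parts: {2, 4, 5}, {3, 4, 5, 7}, {2, 3, 5, 6, 7, 8}
Union of parts: {2, 3, 4, 5, 6, 7, 8}
U = {1, 2, 3, 4, 5, 6, 7, 8}
All non-empty? True
Pairwise disjoint? False
Covers U? False

No, not a valid partition


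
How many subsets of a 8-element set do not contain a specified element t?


Subsets of A avoiding t are subsets of A \ {t}, which has 7 elements.
Count = 2^(n-1) = 2^7
= 128

Number of subsets avoiding t = 128


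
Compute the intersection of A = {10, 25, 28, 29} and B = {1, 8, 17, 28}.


A ∩ B = elements in both A and B
A = {10, 25, 28, 29}
B = {1, 8, 17, 28}
A ∩ B = {28}

A ∩ B = {28}


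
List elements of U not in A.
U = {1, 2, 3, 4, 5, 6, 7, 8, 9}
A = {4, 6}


Aᶜ = U \ A = elements in U but not in A
U = {1, 2, 3, 4, 5, 6, 7, 8, 9}
A = {4, 6}
Aᶜ = {1, 2, 3, 5, 7, 8, 9}

Aᶜ = {1, 2, 3, 5, 7, 8, 9}


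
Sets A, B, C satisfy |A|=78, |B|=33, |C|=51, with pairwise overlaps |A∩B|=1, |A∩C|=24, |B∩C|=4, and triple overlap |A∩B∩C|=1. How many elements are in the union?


|A∪B∪C| = |A|+|B|+|C| - |A∩B|-|A∩C|-|B∩C| + |A∩B∩C|
= 78+33+51 - 1-24-4 + 1
= 162 - 29 + 1
= 134

|A ∪ B ∪ C| = 134


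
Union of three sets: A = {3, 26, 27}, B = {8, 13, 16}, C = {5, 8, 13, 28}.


A ∪ B = {3, 8, 13, 16, 26, 27}
(A ∪ B) ∪ C = {3, 5, 8, 13, 16, 26, 27, 28}

A ∪ B ∪ C = {3, 5, 8, 13, 16, 26, 27, 28}


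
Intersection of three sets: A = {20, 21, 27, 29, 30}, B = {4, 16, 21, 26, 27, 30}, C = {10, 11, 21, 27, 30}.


A ∩ B = {21, 27, 30}
(A ∩ B) ∩ C = {21, 27, 30}

A ∩ B ∩ C = {21, 27, 30}


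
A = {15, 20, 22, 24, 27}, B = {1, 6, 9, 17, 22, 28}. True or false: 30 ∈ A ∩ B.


A = {15, 20, 22, 24, 27}, B = {1, 6, 9, 17, 22, 28}
A ∩ B = elements in both A and B
A ∩ B = {22}
Checking if 30 ∈ A ∩ B
30 is not in A ∩ B → False

30 ∉ A ∩ B


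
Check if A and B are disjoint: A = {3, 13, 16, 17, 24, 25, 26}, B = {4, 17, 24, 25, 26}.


Disjoint means A ∩ B = ∅.
A ∩ B = {17, 24, 25, 26}
A ∩ B ≠ ∅, so A and B are NOT disjoint.

No, A and B are not disjoint (A ∩ B = {17, 24, 25, 26})


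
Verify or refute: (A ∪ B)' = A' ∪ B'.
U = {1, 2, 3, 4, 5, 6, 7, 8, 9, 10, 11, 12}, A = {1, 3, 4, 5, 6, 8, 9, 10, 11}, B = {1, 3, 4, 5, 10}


LHS: A ∪ B = {1, 3, 4, 5, 6, 8, 9, 10, 11}
(A ∪ B)' = U \ (A ∪ B) = {2, 7, 12}
A' = {2, 7, 12}, B' = {2, 6, 7, 8, 9, 11, 12}
Claimed RHS: A' ∪ B' = {2, 6, 7, 8, 9, 11, 12}
Identity is INVALID: LHS = {2, 7, 12} but the RHS claimed here equals {2, 6, 7, 8, 9, 11, 12}. The correct form is (A ∪ B)' = A' ∩ B'.

Identity is invalid: (A ∪ B)' = {2, 7, 12} but A' ∪ B' = {2, 6, 7, 8, 9, 11, 12}. The correct De Morgan law is (A ∪ B)' = A' ∩ B'.


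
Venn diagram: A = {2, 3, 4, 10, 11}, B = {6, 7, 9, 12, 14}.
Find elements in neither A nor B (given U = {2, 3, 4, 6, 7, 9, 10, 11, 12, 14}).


A = {2, 3, 4, 10, 11}
B = {6, 7, 9, 12, 14}
Region: in neither A nor B (given U = {2, 3, 4, 6, 7, 9, 10, 11, 12, 14})
Elements: ∅

Elements in neither A nor B (given U = {2, 3, 4, 6, 7, 9, 10, 11, 12, 14}): ∅


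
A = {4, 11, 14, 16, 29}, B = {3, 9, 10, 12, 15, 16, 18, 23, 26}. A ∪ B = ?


A ∪ B = all elements in A or B (or both)
A = {4, 11, 14, 16, 29}
B = {3, 9, 10, 12, 15, 16, 18, 23, 26}
A ∪ B = {3, 4, 9, 10, 11, 12, 14, 15, 16, 18, 23, 26, 29}

A ∪ B = {3, 4, 9, 10, 11, 12, 14, 15, 16, 18, 23, 26, 29}


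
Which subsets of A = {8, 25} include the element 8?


A subset of A contains 8 iff the remaining 1 elements form any subset of A \ {8}.
Count: 2^(n-1) = 2^1 = 2
Subsets containing 8: {8}, {8, 25}

Subsets containing 8 (2 total): {8}, {8, 25}


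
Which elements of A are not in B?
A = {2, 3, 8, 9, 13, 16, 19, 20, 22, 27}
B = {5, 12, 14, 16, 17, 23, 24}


A \ B = elements in A but not in B
A = {2, 3, 8, 9, 13, 16, 19, 20, 22, 27}
B = {5, 12, 14, 16, 17, 23, 24}
Remove from A any elements in B
A \ B = {2, 3, 8, 9, 13, 19, 20, 22, 27}

A \ B = {2, 3, 8, 9, 13, 19, 20, 22, 27}


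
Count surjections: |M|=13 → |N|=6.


n = |M| = 13, k = |N| = 6. Surjections via inclusion-exclusion:
S(n,k) = Σ(-1)^i × C(k,i) × (k-i)^n, i=0 to k
i=0: (-1)^0×C(6,0)×6^13 = 13060694016
i=1: (-1)^1×C(6,1)×5^13 = -7324218750
i=2: (-1)^2×C(6,2)×4^13 = 1006632960
i=3: (-1)^3×C(6,3)×3^13 = -31886460
i=4: (-1)^4×C(6,4)×2^13 = 122880
i=5: (-1)^5×C(6,5)×1^13 = -6
i=6: (-1)^6×C(6,6)×0^13 = 0
Total = 6711344640

Number of surjections = 6711344640


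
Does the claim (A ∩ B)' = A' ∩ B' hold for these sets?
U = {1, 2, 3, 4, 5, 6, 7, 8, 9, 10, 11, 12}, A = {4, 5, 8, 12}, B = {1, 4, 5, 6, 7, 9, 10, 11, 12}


LHS: A ∩ B = {4, 5, 12}
(A ∩ B)' = U \ (A ∩ B) = {1, 2, 3, 6, 7, 8, 9, 10, 11}
A' = {1, 2, 3, 6, 7, 9, 10, 11}, B' = {2, 3, 8}
Claimed RHS: A' ∩ B' = {2, 3}
Identity is INVALID: LHS = {1, 2, 3, 6, 7, 8, 9, 10, 11} but the RHS claimed here equals {2, 3}. The correct form is (A ∩ B)' = A' ∪ B'.

Identity is invalid: (A ∩ B)' = {1, 2, 3, 6, 7, 8, 9, 10, 11} but A' ∩ B' = {2, 3}. The correct De Morgan law is (A ∩ B)' = A' ∪ B'.


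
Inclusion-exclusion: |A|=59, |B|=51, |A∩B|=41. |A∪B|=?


|A ∪ B| = |A| + |B| - |A ∩ B|
= 59 + 51 - 41
= 69

|A ∪ B| = 69


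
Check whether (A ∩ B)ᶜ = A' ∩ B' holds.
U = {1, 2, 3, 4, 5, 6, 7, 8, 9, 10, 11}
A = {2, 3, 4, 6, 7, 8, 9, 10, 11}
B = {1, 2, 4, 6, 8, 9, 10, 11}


LHS: A ∩ B = {2, 4, 6, 8, 9, 10, 11}
(A ∩ B)' = U \ (A ∩ B) = {1, 3, 5, 7}
A' = {1, 5}, B' = {3, 5, 7}
Claimed RHS: A' ∩ B' = {5}
Identity is INVALID: LHS = {1, 3, 5, 7} but the RHS claimed here equals {5}. The correct form is (A ∩ B)' = A' ∪ B'.

Identity is invalid: (A ∩ B)' = {1, 3, 5, 7} but A' ∩ B' = {5}. The correct De Morgan law is (A ∩ B)' = A' ∪ B'.


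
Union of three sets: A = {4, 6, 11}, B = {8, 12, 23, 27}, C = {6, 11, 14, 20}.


A ∪ B = {4, 6, 8, 11, 12, 23, 27}
(A ∪ B) ∪ C = {4, 6, 8, 11, 12, 14, 20, 23, 27}

A ∪ B ∪ C = {4, 6, 8, 11, 12, 14, 20, 23, 27}


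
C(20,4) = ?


C(n,k) = n! / (k!(n-k)!)
C(20,4) = 20! / (4!16!)
= 4845

C(20,4) = 4845


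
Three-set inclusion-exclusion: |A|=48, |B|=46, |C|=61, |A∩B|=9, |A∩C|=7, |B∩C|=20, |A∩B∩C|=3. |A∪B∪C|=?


|A∪B∪C| = |A|+|B|+|C| - |A∩B|-|A∩C|-|B∩C| + |A∩B∩C|
= 48+46+61 - 9-7-20 + 3
= 155 - 36 + 3
= 122

|A ∪ B ∪ C| = 122


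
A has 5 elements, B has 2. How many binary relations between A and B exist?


A relation from A to B is any subset of A × B.
|A × B| = 5 × 2 = 10
# relations = 2^|A × B| = 2^10 = 1024

Number of relations = 1024


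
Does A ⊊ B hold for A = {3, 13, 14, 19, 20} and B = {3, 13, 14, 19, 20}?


A ⊂ B requires: A ⊆ B AND A ≠ B.
A ⊆ B? Yes
A = B? Yes
A = B, so A is not a PROPER subset.

No, A is not a proper subset of B


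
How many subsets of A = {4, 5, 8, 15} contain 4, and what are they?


A subset of A contains 4 iff the remaining 3 elements form any subset of A \ {4}.
Count: 2^(n-1) = 2^3 = 8
Subsets containing 4: {4}, {4, 5}, {4, 8}, {4, 15}, {4, 5, 8}, {4, 5, 15}, {4, 8, 15}, {4, 5, 8, 15}

Subsets containing 4 (8 total): {4}, {4, 5}, {4, 8}, {4, 15}, {4, 5, 8}, {4, 5, 15}, {4, 8, 15}, {4, 5, 8, 15}


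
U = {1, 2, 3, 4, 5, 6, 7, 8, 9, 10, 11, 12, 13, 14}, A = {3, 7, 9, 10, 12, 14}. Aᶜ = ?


Aᶜ = U \ A = elements in U but not in A
U = {1, 2, 3, 4, 5, 6, 7, 8, 9, 10, 11, 12, 13, 14}
A = {3, 7, 9, 10, 12, 14}
Aᶜ = {1, 2, 4, 5, 6, 8, 11, 13}

Aᶜ = {1, 2, 4, 5, 6, 8, 11, 13}


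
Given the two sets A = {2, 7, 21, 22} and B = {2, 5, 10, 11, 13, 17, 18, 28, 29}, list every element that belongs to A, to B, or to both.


A ∪ B = all elements in A or B (or both)
A = {2, 7, 21, 22}
B = {2, 5, 10, 11, 13, 17, 18, 28, 29}
A ∪ B = {2, 5, 7, 10, 11, 13, 17, 18, 21, 22, 28, 29}

A ∪ B = {2, 5, 7, 10, 11, 13, 17, 18, 21, 22, 28, 29}


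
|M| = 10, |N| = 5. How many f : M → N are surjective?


n = |M| = 10, k = |N| = 5. Surjections via inclusion-exclusion:
S(n,k) = Σ(-1)^i × C(k,i) × (k-i)^n, i=0 to k
i=0: (-1)^0×C(5,0)×5^10 = 9765625
i=1: (-1)^1×C(5,1)×4^10 = -5242880
i=2: (-1)^2×C(5,2)×3^10 = 590490
i=3: (-1)^3×C(5,3)×2^10 = -10240
i=4: (-1)^4×C(5,4)×1^10 = 5
i=5: (-1)^5×C(5,5)×0^10 = 0
Total = 5103000

Number of surjections = 5103000


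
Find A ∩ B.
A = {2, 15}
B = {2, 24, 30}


A ∩ B = elements in both A and B
A = {2, 15}
B = {2, 24, 30}
A ∩ B = {2}

A ∩ B = {2}


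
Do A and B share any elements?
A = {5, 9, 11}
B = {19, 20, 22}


Disjoint means A ∩ B = ∅.
A ∩ B = ∅
A ∩ B = ∅, so A and B are disjoint.

No — A and B share no elements (A ∩ B = ∅), so they are disjoint


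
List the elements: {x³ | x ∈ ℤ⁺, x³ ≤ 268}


Checking each candidate:
Condition: positive perfect cubes ≤ 268
Result = {1, 8, 27, 64, 125, 216}

{1, 8, 27, 64, 125, 216}
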